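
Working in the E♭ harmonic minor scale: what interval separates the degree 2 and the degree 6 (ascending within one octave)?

diminished 5th

The scale runs E♭ F G♭ A♭ B♭ C♭ D.
The degree 2 is F and the degree 6 is C♭.
F up to C♭ is 6 semitones, a half step narrower than a perfect fifth, so the interval is diminished.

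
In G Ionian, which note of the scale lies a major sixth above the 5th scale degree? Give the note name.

The scale is G A B C D E F#.
The 5th scale degree is D; a major sixth above that is B — scale degree 3.

B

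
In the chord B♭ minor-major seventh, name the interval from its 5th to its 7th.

M3

Spelling the chord: B♭–D♭–F–A.
So we need the interval from F up to A.
From F to A is 4 semitones, exactly the major third.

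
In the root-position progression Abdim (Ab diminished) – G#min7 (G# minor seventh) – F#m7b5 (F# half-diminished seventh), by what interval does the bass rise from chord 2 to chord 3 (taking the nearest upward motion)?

The roots are G# and F#.
G# up to F# is 10 semitones, a half step narrower than a major seventh, so the interval is minor.

minor seventh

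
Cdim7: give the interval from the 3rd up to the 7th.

d5

Cdim7 is spelled C–Eb–Gb–Bbb.
That puts Eb below Bbb.
From Eb to Bbb: 6 semitones over a fifth = diminished.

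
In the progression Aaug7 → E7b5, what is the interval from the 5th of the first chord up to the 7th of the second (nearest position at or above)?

The 5th of Aaug7 is E♯; the 7th of E7b5 is D.
E♯ up to D is 9 semitones, a whole step narrower than a major seventh, so the interval is diminished.

diminished seventh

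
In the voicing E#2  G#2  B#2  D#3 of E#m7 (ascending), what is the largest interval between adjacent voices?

major third

Adjacent intervals: E#2→G#2 = minor third; G#2→B#2 = major third; B#2→D#3 = minor third.
The largest is G#2 to B#2, a major third (4 semitones).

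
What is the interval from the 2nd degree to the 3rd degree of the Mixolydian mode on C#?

C# mixolydian: C# D# E# F# G# A# B.
So we need the interval from D# up to E#.
Counting 2 letters and 2 half steps from D# gives a major second.

major second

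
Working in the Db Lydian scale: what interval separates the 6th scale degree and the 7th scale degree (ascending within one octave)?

M2

The scale runs Db Eb F G Ab Bb C.
6th scale degree = Bb; 7th scale degree = C.
Bb up to C spans 2 letter names and 2 semitones — a major second.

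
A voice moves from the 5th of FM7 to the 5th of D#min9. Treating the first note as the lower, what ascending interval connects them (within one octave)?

A6

FM7 has C as its 5th, and D#min9 has A# as its 5th.
6 letter names make it a sixth; at 10 semitones (a half step wider than major) the quality is augmented.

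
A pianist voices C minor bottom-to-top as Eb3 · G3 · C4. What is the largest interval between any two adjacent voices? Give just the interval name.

Adjacent intervals: Eb3→G3 = major third; G3→C4 = perfect fourth.
The largest is G3 to C4, a perfect fourth (5 semitones).

perfect fourth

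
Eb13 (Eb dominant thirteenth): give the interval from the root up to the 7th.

minor seventh

Eb13 (Eb dominant thirteenth): Eb, G, Bb, Db, F, C.
So we need the interval from Eb up to Db.
Eb up to Db is 10 semitones, a half step narrower than a major seventh, so the interval is minor.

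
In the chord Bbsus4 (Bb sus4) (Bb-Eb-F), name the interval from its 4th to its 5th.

M2

That puts Eb below F.
Counting 2 letters and 2 half steps from Eb gives a major second.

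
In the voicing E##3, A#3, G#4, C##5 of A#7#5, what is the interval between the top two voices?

augmented fourth

Those voices are G#4 and C##5.
From G# to C##: 6 semitones over a fourth = augmented.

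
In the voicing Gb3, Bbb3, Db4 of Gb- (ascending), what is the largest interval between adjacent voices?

Adjacent intervals: Gb3→Bbb3 = minor third; Bbb3→Db4 = major third.
The largest is Bbb3 to Db4, a major third (4 semitones).

major third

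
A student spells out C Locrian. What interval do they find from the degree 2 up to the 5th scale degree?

The scale runs C D♭ E♭ F G♭ A♭ B♭.
So we need the interval from D♭ up to G♭.
From D♭ to G♭ is 5 semitones, exactly the perfect fourth.

P4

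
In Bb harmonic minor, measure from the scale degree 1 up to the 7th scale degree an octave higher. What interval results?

The scale runs Bb C Db Eb F Gb A.
Scale degree 1 = Bb; 7th degree (up an octave) = A.
Counting 14 letters and 23 half steps from Bb gives a major fourteenth.

major 14th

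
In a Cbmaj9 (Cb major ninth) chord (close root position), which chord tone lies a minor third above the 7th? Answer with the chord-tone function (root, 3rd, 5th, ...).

The chord tones of Cbmaj9 are Cb Eb Gb Bb Db.
The 7th is Bb. A minor third above Bb is Db.
Db is the chord's 9th.

9th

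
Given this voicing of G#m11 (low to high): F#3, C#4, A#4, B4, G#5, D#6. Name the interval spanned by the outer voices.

major 20th

The outer voices are F#3 and D#6.
F# up to D# spans 20 letter names and 33 semitones — a major 20th.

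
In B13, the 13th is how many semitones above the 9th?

B13 is spelled B-D#-F#-A-C#-G#.
C# to G# is a perfect fifth: 7 semitones.

7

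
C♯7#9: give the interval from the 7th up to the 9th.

A3

The chord tones of C♯ dominant seventh sharp nine are C♯ E♯ G♯ B D𝄪.
So we need the interval from B up to D𝄪.
3 letter names make it a third; at 5 semitones (a half step wider than major) the quality is augmented.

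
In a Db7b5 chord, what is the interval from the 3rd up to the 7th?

The chord tones of Db7b5 (Db dominant seventh flat five) are Db-F-Abb-Cb.
So we need the interval from F up to Cb.
From F to Cb: 6 semitones over a fifth = diminished.
That tritone between 3rd and 7th is what gives the dominant seventh its pull toward resolution.

diminished 5th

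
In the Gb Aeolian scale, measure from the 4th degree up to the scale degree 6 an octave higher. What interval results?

m10

The scale runs Gb Ab Bbb Cb Db Ebb Fb.
The 4th degree is Cb and the scale degree 6 (up an octave) is Ebb.
From Cb to Ebb: 15 semitones over a tenth = minor.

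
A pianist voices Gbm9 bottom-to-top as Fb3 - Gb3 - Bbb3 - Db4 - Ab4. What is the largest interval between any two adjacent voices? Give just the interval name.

Adjacent intervals: Fb3→Gb3 = major second; Gb3→Bbb3 = minor third; Bbb3→Db4 = major third; Db4→Ab4 = perfect fifth.
The largest is Db4 to Ab4, a perfect fifth (7 semitones).

perfect fifth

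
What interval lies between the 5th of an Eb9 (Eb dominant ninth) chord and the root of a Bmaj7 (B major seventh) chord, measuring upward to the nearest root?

Eb9 (Eb dominant ninth) has Bb as its 5th, and Bmaj7 (B major seventh) has B as its root.
Bb up to B is 1 semitone, a half step wider than a perfect unison, so the interval is augmented.

A1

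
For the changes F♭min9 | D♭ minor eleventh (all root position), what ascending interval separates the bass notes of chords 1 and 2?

The roots are F♭ and D♭.
F♭ up to D♭ spans 6 letter names and 9 semitones — a major sixth.

major 6th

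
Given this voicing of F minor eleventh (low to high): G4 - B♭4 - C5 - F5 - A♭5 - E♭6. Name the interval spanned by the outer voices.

minor thirteenth

The outer voices are G4 and E♭6.
G up to E♭ is 20 semitones, a half step narrower than a major thirteenth, so the interval is minor.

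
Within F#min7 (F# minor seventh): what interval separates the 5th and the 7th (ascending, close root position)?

The chord tones of F#min7 are F# A C# E.
That puts C# below E.
C# up to E is 3 semitones, a half step narrower than a major third, so the interval is minor.

minor third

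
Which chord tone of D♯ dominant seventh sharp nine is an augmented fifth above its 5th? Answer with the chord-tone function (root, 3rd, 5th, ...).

D♯ dominant seventh sharp nine is spelled D♯ F𝄪 A♯ C♯ E𝄪.
The 5th is A♯. An augmented fifth above A♯ is E𝄪.
E𝄪 is the chord's 9th.

9th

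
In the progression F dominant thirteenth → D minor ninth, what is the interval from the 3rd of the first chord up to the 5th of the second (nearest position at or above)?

F dominant thirteenth has A as its 3rd, and D minor ninth has A as its 5th.
A up to A spans 1 letter names and 0 semitones — a perfect unison.

perfect unison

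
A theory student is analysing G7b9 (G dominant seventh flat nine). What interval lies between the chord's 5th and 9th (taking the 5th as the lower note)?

Spelling the chord: G, B, D, F, A♭.
That puts D below A♭.
5 letter names make it a fifth; at 6 semitones (a half step narrower than perfect) the quality is diminished.

diminished 5th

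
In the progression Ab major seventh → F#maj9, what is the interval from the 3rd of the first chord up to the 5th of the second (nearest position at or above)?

augmented unison

Ab major seventh has C as its 3rd, and F#maj9 has C# as its 5th.
C up to C# is 1 semitone, a half step wider than a perfect unison, so the interval is augmented.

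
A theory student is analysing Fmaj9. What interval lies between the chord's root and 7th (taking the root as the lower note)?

major 7th

Fmaj9 is spelled F-A-C-E-G.
That puts F below E.
F up to E spans 7 letter names and 11 semitones — a major seventh.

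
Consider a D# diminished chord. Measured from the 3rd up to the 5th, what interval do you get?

minor 3rd

The chord tones of D#dim are D#–F#–A.
So we need the interval from F# up to A.
F# up to A is 3 semitones, a half step narrower than a major third, so the interval is minor.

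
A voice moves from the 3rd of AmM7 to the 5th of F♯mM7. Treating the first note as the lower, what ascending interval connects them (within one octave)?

The 3rd of AmM7 is C; the 5th of F♯mM7 is C♯.
1 letter names make it a unison; at 1 semitone (a half step wider than perfect) the quality is augmented.

A1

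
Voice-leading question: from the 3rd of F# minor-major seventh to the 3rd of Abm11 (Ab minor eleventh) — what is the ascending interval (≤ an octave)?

diminished third

The 3rd of F# minor-major seventh is A; the 3rd of Abm11 (Ab minor eleventh) is Cb.
A up to Cb is 2 semitones, a whole step narrower than a major third, so the interval is diminished.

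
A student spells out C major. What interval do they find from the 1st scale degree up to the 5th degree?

C major: C D E F G A B.
1st scale degree = C; scale degree 5 = G.
Counting 5 letters and 7 half steps from C gives a perfect fifth.

P5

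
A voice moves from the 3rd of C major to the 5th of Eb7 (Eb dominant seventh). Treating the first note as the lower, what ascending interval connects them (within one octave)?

diminished fifth

The 3rd of C major is E; the 5th of Eb7 (Eb dominant seventh) is Bb.
From E to Bb: 6 semitones over a fifth = diminished.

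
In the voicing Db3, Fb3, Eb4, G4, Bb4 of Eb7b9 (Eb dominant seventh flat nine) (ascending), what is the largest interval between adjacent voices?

major seventh

Adjacent intervals: Db3→Fb3 = minor third; Fb3→Eb4 = major seventh; Eb4→G4 = major third; G4→Bb4 = minor third.
The largest is Fb3 to Eb4, a major seventh (11 semitones).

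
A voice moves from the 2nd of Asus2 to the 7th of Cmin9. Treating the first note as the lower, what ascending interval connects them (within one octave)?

Asus2 has B as its 2nd, and Cmin9 has Bb as its 7th.
From B to Bb: 11 semitones over an octave = diminished.

diminished octave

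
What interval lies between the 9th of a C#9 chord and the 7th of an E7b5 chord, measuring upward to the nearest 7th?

diminished octave

C#9 has D# as its 9th, and E7b5 has D as its 7th.
D# up to D is 11 semitones, a half step narrower than a perfect octave, so the interval is diminished.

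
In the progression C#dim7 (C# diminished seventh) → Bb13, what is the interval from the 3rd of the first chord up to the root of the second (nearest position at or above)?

diminished fifth

C#dim7 (C# diminished seventh) has E as its 3rd, and Bb13 has Bb as its root.
E up to Bb is 6 semitones, a half step narrower than a perfect fifth, so the interval is diminished.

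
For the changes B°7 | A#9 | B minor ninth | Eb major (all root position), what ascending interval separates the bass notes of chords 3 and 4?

The roots are B and Eb.
B up to Eb is 4 semitones, a half step narrower than a perfect fourth, so the interval is diminished.

diminished 4th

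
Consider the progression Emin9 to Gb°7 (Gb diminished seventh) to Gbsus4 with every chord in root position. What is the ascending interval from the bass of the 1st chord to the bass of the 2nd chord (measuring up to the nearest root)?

diminished third

The roots are E and Gb.
From E to Gb: 2 semitones over a third = diminished.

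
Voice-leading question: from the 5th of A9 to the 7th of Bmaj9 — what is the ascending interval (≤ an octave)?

augmented fourth

A9 has E as its 5th, and Bmaj9 has A♯ as its 7th.
From E to A♯: 6 semitones over a fourth = augmented.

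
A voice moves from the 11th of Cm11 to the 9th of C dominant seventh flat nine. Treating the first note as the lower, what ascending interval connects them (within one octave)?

minor 6th

The 11th of Cm11 is F; the 9th of C dominant seventh flat nine is Db.
From F to Db: 8 semitones over a sixth = minor.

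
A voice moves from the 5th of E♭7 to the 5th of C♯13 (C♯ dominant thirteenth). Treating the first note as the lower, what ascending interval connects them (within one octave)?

augmented 6th

E♭7 has B♭ as its 5th, and C♯13 (C♯ dominant thirteenth) has G♯ as its 5th.
6 letter names make it a sixth; at 10 semitones (a half step wider than major) the quality is augmented.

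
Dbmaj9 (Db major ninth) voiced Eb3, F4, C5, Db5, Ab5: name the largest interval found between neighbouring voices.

Adjacent intervals: Eb3→F4 = major ninth; F4→C5 = perfect fifth; C5→Db5 = minor second; Db5→Ab5 = perfect fifth.
The largest is Eb3 to F4, a major ninth (14 semitones).

M9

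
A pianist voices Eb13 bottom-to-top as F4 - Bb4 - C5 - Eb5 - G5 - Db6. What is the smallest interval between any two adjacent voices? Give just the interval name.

Adjacent intervals: F4→Bb4 = perfect fourth; Bb4→C5 = major second; C5→Eb5 = minor third; Eb5→G5 = major third; G5→Db6 = diminished fifth.
The smallest is Bb4 to C5, a major second (2 semitones).

major second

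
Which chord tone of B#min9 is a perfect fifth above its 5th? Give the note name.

The chord tones of B#m9 (B# minor ninth) are B# D# F## A# C##.
The 5th is F##. A perfect fifth above F## is C##.
C## is the chord's 9th.

C##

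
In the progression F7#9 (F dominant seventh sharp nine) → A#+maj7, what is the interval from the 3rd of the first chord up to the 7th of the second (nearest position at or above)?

The 3rd of F7#9 (F dominant seventh sharp nine) is A; the 7th of A#+maj7 is G##.
From A to G##: 12 semitones over a seventh = augmented.

A7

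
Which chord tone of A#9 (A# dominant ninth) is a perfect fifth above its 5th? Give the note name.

B#

A#9 (A# dominant ninth): A#–C##–E#–G#–B#.
The 5th is E#. A perfect fifth above E# is B#.
B# is the chord's 9th.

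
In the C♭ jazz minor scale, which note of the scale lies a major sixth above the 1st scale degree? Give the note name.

Ab

The scale is C♭ D♭ E𝄫 F♭ G♭ A♭ B♭.
The 1st scale degree is C♭; a major sixth above that is A♭ — scale degree 6.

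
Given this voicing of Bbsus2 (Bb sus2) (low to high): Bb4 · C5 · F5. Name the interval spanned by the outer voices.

P5

The outer voices are Bb4 and F5.
Counting 5 letters and 7 half steps from Bb gives a perfect fifth.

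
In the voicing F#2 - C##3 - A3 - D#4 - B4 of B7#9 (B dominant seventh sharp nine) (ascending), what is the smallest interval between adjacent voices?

Adjacent intervals: F#2→C##3 = augmented fifth; C##3→A3 = diminished sixth; A3→D#4 = augmented fourth; D#4→B4 = minor sixth.
The smallest is A3 to D#4, an augmented fourth (6 semitones).

augmented fourth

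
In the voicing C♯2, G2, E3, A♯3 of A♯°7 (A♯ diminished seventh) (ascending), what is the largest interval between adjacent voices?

Adjacent intervals: C♯2→G2 = diminished fifth; G2→E3 = major sixth; E3→A♯3 = augmented fourth.
The largest is G2 to E3, a major sixth (9 semitones).

major sixth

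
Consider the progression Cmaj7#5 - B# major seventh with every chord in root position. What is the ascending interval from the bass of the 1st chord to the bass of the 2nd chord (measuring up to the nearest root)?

augmented seventh

The roots are C and B#.
C up to B# is 12 semitones, a half step wider than a major seventh, so the interval is augmented.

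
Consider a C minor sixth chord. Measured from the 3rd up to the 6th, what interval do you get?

augmented fourth

Spelling the chord: C–Eb–G–A.
That puts Eb below A.
Eb up to A is 6 semitones, a half step wider than a perfect fourth, so the interval is augmented.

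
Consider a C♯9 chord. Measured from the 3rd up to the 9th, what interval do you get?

minor seventh

C♯9 (C♯ dominant ninth) is spelled C♯–E♯–G♯–B–D♯.
The 3rd is E♯ and the 9th is D♯.
From E♯ to D♯: 10 semitones over a seventh = minor.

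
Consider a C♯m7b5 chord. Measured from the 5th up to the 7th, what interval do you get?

C♯ø7: C♯, E, G, B.
5th = G; 7th = B.
From G to B is 4 semitones, exactly the major third.

M3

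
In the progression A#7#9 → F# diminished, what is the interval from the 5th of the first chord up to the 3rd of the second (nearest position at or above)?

diminished fourth

A#7#9 has E# as its 5th, and F# diminished has A as its 3rd.
4 letter names make it a fourth; at 4 semitones (a half step narrower than perfect) the quality is diminished.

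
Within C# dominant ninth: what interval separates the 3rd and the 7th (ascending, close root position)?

diminished 5th

C#9: C#-E#-G#-B-D#.
3rd = E#; 7th = B.
5 letter names make it a fifth; at 6 semitones (a half step narrower than perfect) the quality is diminished.
That tritone between 3rd and 7th is what gives the dominant seventh its pull toward resolution.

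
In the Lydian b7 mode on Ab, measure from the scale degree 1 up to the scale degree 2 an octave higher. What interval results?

Spelling the Lydian b7 mode on Ab: Ab Bb C D Eb F Gb.
Scale degree 1 = Ab; degree 2 (up an octave) = Bb.
Ab up to Bb spans 9 letter names and 14 semitones — a major ninth.

M9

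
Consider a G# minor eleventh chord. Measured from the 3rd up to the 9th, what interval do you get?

The chord tones of G#m11 (G# minor eleventh) are G#-B-D#-F#-A#-C#.
So we need the interval from B up to A#.
B up to A# spans 7 letter names and 11 semitones — a major seventh.

major seventh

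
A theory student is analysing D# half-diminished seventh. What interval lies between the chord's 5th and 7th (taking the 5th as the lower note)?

The chord tones of D#ø7 are D# F# A C#.
The 5th is A and the 7th is C#.
From A to C# is 4 semitones, exactly the major third.

M3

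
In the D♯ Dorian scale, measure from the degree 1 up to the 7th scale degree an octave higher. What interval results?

m14

Spelling the D♯ Dorian scale: D♯ E♯ F♯ G♯ A♯ B♯ C♯.
That puts D♯ below C♯.
From D♯ to C♯: 22 semitones over a fourteenth = minor.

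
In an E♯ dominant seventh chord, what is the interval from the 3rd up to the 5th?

minor third

E♯ dominant seventh: E♯–G𝄪–B♯–D♯.
The 3rd is G𝄪 and the 5th is B♯.
From G𝄪 to B♯: 3 semitones over a third = minor.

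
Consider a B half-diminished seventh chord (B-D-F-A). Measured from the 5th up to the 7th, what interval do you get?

The 5th is F and the 7th is A.
F up to A spans 3 letter names and 4 semitones — a major third.

major 3rd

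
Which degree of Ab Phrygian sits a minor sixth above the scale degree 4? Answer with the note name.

The scale is Ab Bbb Cb Db Eb Fb Gb.
The scale degree 4 is Db; a minor sixth above that is Bbb — scale degree 2.

Bbb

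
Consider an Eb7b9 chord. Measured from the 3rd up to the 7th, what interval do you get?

Eb7b9 is spelled Eb–G–Bb–Db–Fb.
3rd = G; 7th = Db.
From G to Db: 6 semitones over a fifth = diminished.

diminished 5th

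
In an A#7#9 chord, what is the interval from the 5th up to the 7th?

Spelling the chord: A#–C##–E#–G#–B##.
The 5th is E# and the 7th is G#.
3 letter names make it a third; at 3 semitones (a half step narrower than major) the quality is minor.

minor third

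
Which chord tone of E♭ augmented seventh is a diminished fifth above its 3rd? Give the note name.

Spelling the chord: E♭, G, B, D♭.
The 3rd is G. A diminished fifth above G is D♭.
D♭ is the chord's 7th.

Db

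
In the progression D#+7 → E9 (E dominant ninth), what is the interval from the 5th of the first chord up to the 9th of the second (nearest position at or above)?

The 5th of D#+7 is A##; the 9th of E9 (E dominant ninth) is F#.
A## up to F# is 7 semitones, a whole step narrower than a major sixth, so the interval is diminished.

d6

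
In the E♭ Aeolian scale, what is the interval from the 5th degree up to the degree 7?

minor 3rd

Spelling the E♭ Aeolian scale: E♭ F G♭ A♭ B♭ C♭ D♭.
That puts B♭ below D♭.
3 letter names make it a third; at 3 semitones (a half step narrower than major) the quality is minor.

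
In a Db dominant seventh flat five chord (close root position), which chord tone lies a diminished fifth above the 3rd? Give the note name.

Cb

Spelling the chord: Db–F–Abb–Cb.
The 3rd is F. A diminished fifth above F is Cb.
Cb is the chord's 7th.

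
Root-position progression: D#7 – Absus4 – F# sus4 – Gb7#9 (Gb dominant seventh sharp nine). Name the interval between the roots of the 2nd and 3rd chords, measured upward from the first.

augmented sixth

The roots are Ab and F#.
Ab up to F# is 10 semitones, a half step wider than a major sixth, so the interval is augmented.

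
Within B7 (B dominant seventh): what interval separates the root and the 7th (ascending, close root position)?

B7 is spelled B, D#, F#, A.
That puts B below A.
7 letter names make it a seventh; at 10 semitones (a half step narrower than major) the quality is minor.

minor 7th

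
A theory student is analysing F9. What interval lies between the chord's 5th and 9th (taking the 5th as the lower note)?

perfect 5th

Spelling the chord: F A C Eb G.
The 5th is C and the 9th is G.
C up to G spans 5 letter names and 7 semitones — a perfect fifth.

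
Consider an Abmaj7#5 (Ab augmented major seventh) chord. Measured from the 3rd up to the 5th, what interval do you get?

Spelling the chord: Ab, C, E, G.
3rd = C; 5th = E.
From C to E is 4 semitones, exactly the major third.

major third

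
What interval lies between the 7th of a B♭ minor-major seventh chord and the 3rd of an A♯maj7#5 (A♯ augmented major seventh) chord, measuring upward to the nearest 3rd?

B♭ minor-major seventh has A as its 7th, and A♯maj7#5 (A♯ augmented major seventh) has C𝄪 as its 3rd.
From A to C𝄪: 5 semitones over a third = augmented.

augmented third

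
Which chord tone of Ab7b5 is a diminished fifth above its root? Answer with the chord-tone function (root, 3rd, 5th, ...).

Ab7b5 (Ab dominant seventh flat five): Ab–C–Ebb–Gb.
The root is Ab. A diminished fifth above Ab is Ebb.
Ebb is the chord's 5th.

5th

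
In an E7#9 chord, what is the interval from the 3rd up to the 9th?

M7

E dominant seventh sharp nine is spelled E G# B D F##.
So we need the interval from G# up to F##.
Counting 7 letters and 11 half steps from G# gives a major seventh.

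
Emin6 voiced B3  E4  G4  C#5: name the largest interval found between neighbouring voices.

Adjacent intervals: B3→E4 = perfect fourth; E4→G4 = minor third; G4→C#5 = augmented fourth.
The largest is G4 to C#5, an augmented fourth (6 semitones).

augmented fourth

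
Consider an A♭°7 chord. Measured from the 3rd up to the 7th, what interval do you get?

diminished fifth

Spelling the chord: A♭ C♭ E𝄫 G𝄫.
The 3rd is C♭ and the 7th is G𝄫.
C♭ up to G𝄫 is 6 semitones, a half step narrower than a perfect fifth, so the interval is diminished.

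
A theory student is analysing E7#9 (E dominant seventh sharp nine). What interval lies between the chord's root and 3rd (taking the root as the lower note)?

M3

E7#9: E, G♯, B, D, F𝄪.
That puts E below G♯.
Counting 3 letters and 4 half steps from E gives a major third.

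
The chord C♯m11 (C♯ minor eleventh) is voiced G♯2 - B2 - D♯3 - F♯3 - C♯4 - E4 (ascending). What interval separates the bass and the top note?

The outer voices are G♯2 and E4.
From G♯ to E: 20 semitones over a thirteenth = minor.

m13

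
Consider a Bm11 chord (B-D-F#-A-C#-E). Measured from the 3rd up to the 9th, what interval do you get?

major seventh

3rd = D; 9th = C#.
From D to C# is 11 semitones, exactly the major seventh.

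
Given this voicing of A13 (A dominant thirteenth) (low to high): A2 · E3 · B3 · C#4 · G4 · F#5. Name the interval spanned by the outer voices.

The outer voices are A2 and F#5.
Counting 20 letters and 33 half steps from A gives a major 20th.

major 20th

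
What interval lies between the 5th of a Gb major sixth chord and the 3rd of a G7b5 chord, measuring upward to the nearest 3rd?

Gb major sixth has Db as its 5th, and G7b5 has B as its 3rd.
6 letter names make it a sixth; at 10 semitones (a half step wider than major) the quality is augmented.

augmented 6th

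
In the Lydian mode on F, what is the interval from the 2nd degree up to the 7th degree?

major sixth

F lydian: F G A B C D E.
2nd degree = G; degree 7 = E.
From G to E is 9 semitones, exactly the major sixth.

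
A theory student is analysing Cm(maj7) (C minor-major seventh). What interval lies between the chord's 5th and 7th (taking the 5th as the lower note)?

major 3rd

Spelling the chord: C–Eb–G–B.
The 5th is G and the 7th is B.
From G to B is 4 semitones, exactly the major third.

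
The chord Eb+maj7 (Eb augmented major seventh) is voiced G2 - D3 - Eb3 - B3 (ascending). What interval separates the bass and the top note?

The outer voices are G2 and B3.
G up to B spans 10 letter names and 16 semitones — a major tenth.

major tenth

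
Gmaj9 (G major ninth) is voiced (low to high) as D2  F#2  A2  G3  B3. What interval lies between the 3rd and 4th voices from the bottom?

minor seventh

Those voices are A2 and G3.
A up to G is 10 semitones, a half step narrower than a major seventh, so the interval is minor.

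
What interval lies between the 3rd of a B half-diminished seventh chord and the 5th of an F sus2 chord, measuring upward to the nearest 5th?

The 3rd of B half-diminished seventh is D; the 5th of F sus2 is C.
7 letter names make it a seventh; at 10 semitones (a half step narrower than major) the quality is minor.

minor seventh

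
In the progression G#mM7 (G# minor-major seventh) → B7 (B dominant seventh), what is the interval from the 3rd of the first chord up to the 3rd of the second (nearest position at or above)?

major third

The 3rd of G#mM7 (G# minor-major seventh) is B; the 3rd of B7 (B dominant seventh) is D#.
B up to D# spans 3 letter names and 4 semitones — a major third.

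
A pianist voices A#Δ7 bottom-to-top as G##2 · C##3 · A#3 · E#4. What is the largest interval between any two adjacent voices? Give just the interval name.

minor sixth

Adjacent intervals: G##2→C##3 = perfect fourth; C##3→A#3 = minor sixth; A#3→E#4 = perfect fifth.
The largest is C##3 to A#3, a minor sixth (8 semitones).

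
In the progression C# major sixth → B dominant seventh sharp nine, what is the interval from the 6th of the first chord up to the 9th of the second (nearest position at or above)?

C# major sixth has A# as its 6th, and B dominant seventh sharp nine has C## as its 9th.
A# up to C## spans 3 letter names and 4 semitones — a major third.

major third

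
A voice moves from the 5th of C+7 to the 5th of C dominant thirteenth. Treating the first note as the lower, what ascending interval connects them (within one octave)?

C+7 has G# as its 5th, and C dominant thirteenth has G as its 5th.
From G# to G: 11 semitones over an octave = diminished.

diminished octave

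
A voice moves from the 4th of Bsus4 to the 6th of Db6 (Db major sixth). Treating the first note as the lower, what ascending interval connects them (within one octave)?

Bsus4 has E as its 4th, and Db6 (Db major sixth) has Bb as its 6th.
E up to Bb is 6 semitones, a half step narrower than a perfect fifth, so the interval is diminished.

d5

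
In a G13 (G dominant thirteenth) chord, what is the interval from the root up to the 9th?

major 9th

Spelling the chord: G, B, D, F, A, E.
The root is G and the 9th is A.
Counting 9 letters and 14 half steps from G gives a major ninth.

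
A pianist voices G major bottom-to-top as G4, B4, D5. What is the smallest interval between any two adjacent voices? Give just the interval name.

minor third

Adjacent intervals: G4→B4 = major third; B4→D5 = minor third.
The smallest is B4 to D5, a minor third (3 semitones).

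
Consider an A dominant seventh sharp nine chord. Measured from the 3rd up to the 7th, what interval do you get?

A7#9 (A dominant seventh sharp nine): A, C♯, E, G, B♯.
So we need the interval from C♯ up to G.
C♯ up to G is 6 semitones, a half step narrower than a perfect fifth, so the interval is diminished.
This 3–7 tritone is the characteristic tension at the heart of the dominant sound.

d5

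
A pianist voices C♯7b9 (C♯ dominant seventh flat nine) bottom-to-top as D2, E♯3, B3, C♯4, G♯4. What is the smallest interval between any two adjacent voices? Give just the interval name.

major second

Adjacent intervals: D2→E♯3 = augmented ninth; E♯3→B3 = diminished fifth; B3→C♯4 = major second; C♯4→G♯4 = perfect fifth.
The smallest is B3 to C♯4, a major second (2 semitones).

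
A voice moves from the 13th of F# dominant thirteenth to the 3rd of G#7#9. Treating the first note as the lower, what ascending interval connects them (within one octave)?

major 6th

F# dominant thirteenth has D# as its 13th, and G#7#9 has B# as its 3rd.
From D# to B# is 9 semitones, exactly the major sixth.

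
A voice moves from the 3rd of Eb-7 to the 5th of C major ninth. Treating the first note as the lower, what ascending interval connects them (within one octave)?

augmented unison

Eb-7 has Gb as its 3rd, and C major ninth has G as its 5th.
1 letter names make it a unison; at 1 semitone (a half step wider than perfect) the quality is augmented.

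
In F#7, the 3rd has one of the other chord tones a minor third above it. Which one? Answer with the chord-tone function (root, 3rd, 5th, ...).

Spelling the chord: F#–A#–C#–E.
The 3rd is A#. A minor third above A# is C#.
C# is the chord's 5th.

5th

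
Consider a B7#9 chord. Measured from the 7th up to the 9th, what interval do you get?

augmented third

B7#9 is spelled B-D♯-F♯-A-C𝄪.
The 7th is A and the 9th is C𝄪.
A up to C𝄪 is 5 semitones, a half step wider than a major third, so the interval is augmented.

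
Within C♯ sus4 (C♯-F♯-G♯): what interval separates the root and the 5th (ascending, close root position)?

perfect 5th

The root is C♯ and the 5th is G♯.
Counting 5 letters and 7 half steps from C♯ gives a perfect fifth.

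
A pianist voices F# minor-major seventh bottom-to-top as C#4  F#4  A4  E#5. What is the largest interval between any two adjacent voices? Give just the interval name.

augmented 5th

Adjacent intervals: C#4→F#4 = perfect fourth; F#4→A4 = minor third; A4→E#5 = augmented fifth.
The largest is A4 to E#5, an augmented fifth (8 semitones).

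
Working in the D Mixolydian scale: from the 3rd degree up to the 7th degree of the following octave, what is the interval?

diminished 12th

The scale runs D E F# G A B C.
That puts F# below C.
From F# to C: 18 semitones over a twelfth = diminished.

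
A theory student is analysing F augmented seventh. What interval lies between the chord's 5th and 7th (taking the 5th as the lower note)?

diminished third

The chord tones of F augmented seventh are F-A-C♯-E♭.
So we need the interval from C♯ up to E♭.
C♯ up to E♭ is 2 semitones, a whole step narrower than a major third, so the interval is diminished.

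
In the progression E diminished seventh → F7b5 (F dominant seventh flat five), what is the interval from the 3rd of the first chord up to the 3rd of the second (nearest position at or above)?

The 3rd of E diminished seventh is G; the 3rd of F7b5 (F dominant seventh flat five) is A.
G up to A spans 2 letter names and 2 semitones — a major second.

major second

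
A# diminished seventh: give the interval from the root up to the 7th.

diminished seventh

A# diminished seventh: A#–C#–E–G.
So we need the interval from A# up to G.
7 letter names make it a seventh; at 9 semitones (a whole step narrower than major) the quality is diminished.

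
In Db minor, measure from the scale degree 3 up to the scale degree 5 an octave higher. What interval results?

The scale runs Db Eb Fb Gb Ab Bbb Cb.
That puts Fb below Ab.
Fb up to Ab spans 10 letter names and 16 semitones — a major tenth.

major tenth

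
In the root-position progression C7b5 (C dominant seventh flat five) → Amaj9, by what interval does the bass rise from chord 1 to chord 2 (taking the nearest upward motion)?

major sixth

The roots are C and A.
Counting 6 letters and 9 half steps from C gives a major sixth.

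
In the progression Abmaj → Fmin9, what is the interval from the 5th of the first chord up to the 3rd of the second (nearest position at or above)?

perfect fourth

Abmaj has Eb as its 5th, and Fmin9 has Ab as its 3rd.
Counting 4 letters and 5 half steps from Eb gives a perfect fourth.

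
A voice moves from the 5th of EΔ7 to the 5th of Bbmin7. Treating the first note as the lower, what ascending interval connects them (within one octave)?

diminished fifth

The 5th of EΔ7 is B; the 5th of Bbmin7 is F.
5 letter names make it a fifth; at 6 semitones (a half step narrower than perfect) the quality is diminished.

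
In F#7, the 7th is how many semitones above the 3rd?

6

Spelling the chord: F#-A#-C#-E.
A# to E is a diminished fifth: 6 semitones.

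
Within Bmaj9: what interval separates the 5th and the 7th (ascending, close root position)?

major 3rd

Bmaj9 is spelled B-D♯-F♯-A♯-C♯.
The 5th is F♯ and the 7th is A♯.
From F♯ to A♯ is 4 semitones, exactly the major third.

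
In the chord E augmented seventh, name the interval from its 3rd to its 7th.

diminished fifth

E augmented seventh: E G# B# D.
The 3rd is G# and the 7th is D.
From G# to D: 6 semitones over a fifth = diminished.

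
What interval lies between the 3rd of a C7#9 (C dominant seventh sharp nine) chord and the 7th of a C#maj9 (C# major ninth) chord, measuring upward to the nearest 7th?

C7#9 (C dominant seventh sharp nine) has E as its 3rd, and C#maj9 (C# major ninth) has B# as its 7th.
E up to B# is 8 semitones, a half step wider than a perfect fifth, so the interval is augmented.

augmented fifth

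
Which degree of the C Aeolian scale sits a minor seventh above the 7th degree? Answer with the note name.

The scale is C D Eb F G Ab Bb.
The 7th degree is Bb; a minor seventh above that is Ab — scale degree 6.

Ab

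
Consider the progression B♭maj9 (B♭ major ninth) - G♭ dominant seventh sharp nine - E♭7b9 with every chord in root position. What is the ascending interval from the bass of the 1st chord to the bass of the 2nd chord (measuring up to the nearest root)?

The roots are B♭ and G♭.
6 letter names make it a sixth; at 8 semitones (a half step narrower than major) the quality is minor.

minor sixth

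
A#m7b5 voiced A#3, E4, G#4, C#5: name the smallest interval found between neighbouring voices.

major 3rd

Adjacent intervals: A#3→E4 = diminished fifth; E4→G#4 = major third; G#4→C#5 = perfect fourth.
The smallest is E4 to G#4, a major third (4 semitones).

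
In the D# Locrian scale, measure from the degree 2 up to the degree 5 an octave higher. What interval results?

perfect 11th

Spelling the D# Locrian scale: D# E F# G# A B C#.
That puts E below A.
E up to A spans 11 letter names and 17 semitones — a perfect eleventh.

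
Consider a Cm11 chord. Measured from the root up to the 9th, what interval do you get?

The chord tones of C minor eleventh are C-Eb-G-Bb-D-F.
So we need the interval from C up to D.
From C to D is 14 semitones, exactly the major ninth.

major 9th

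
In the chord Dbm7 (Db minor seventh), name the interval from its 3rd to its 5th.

major third

Db-7 is spelled Db–Fb–Ab–Cb.
3rd = Fb; 5th = Ab.
From Fb to Ab is 4 semitones, exactly the major third.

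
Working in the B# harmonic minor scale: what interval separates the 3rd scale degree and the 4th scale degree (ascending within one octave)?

major 2nd

B# harmonic minor: B# C## D# E# F## G# A##.
The 3rd scale degree is D# and the 4th scale degree is E#.
Counting 2 letters and 2 half steps from D# gives a major second.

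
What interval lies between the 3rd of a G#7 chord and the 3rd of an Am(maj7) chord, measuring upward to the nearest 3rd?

diminished 2nd

The 3rd of G#7 is B#; the 3rd of Am(maj7) is C.
From B# to C: 0 semitones over a second = diminished.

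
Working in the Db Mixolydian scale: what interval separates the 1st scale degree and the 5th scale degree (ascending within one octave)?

The scale runs Db Eb F Gb Ab Bb Cb.
The 1st scale degree is Db and the 5th scale degree is Ab.
Counting 5 letters and 7 half steps from Db gives a perfect fifth.

perfect fifth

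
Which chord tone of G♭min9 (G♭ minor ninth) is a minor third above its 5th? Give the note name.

G♭m9: G♭–B𝄫–D♭–F♭–A♭.
The 5th is D♭. A minor third above D♭ is F♭.
F♭ is the chord's 7th.

Fb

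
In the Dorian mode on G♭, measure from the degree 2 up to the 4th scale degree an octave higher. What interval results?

m10

Spelling the Dorian mode on G♭: G♭ A♭ B𝄫 C♭ D♭ E♭ F♭.
That puts A♭ below C♭.
A♭ up to C♭ is 15 semitones, a half step narrower than a major tenth, so the interval is minor.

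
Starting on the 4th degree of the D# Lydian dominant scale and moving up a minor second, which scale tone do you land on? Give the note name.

A#

The scale is D# E# F## G## A# B# C#.
The 4th degree is G##; a minor second above that is A# — scale degree 5.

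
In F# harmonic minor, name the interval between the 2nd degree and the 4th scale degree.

minor third

F# harmonic minor: F# G# A B C# D E#.
2nd degree = G#; degree 4 = B.
G# up to B is 3 semitones, a half step narrower than a major third, so the interval is minor.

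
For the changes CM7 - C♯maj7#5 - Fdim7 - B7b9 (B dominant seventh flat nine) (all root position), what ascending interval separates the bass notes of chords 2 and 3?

The roots are C♯ and F.
4 letter names make it a fourth; at 4 semitones (a half step narrower than perfect) the quality is diminished.

diminished fourth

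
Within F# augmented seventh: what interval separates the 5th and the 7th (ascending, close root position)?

diminished third

F#7#5 (F# augmented seventh) is spelled F#-A#-C##-E.
5th = C##; 7th = E.
C## up to E is 2 semitones, a whole step narrower than a major third, so the interval is diminished.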